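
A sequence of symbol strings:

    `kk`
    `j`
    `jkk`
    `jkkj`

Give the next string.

jkkjjkk

Each term (from the third on) is the previous term followed by the one before it: term 3 = j·kk = jkk.
Continuing: jkkj · jkk gives term 5.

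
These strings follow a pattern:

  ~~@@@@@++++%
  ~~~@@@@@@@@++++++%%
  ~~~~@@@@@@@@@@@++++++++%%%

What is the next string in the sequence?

Term n consists of n+1 ~'s, followed by 3n+2 @'s, followed by 2n+2 +'s, followed by n %'s (n = 1, 2, …).
For the next term, n = 4, so the run lengths are 5, 14, 10, 4.

~~~~~@@@@@@@@@@@@@@++++++++++%%%%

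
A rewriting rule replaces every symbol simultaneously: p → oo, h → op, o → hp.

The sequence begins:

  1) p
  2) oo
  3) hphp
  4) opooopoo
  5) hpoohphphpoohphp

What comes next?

opoohphpopooopooopoohphpopooopoo

Replace each of the 16 characters of hpoohphphpoohphp in place — op oo hp hp op oo op oo op oo hp hp op oo op oo — and concatenate.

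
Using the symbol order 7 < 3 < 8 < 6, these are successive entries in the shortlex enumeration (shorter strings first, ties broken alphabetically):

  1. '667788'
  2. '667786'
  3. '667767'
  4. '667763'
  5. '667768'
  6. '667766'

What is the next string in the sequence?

Treat 667766 as a base-4 numeral over the given alphabet and add one, carrying through any trailing 6's.

667377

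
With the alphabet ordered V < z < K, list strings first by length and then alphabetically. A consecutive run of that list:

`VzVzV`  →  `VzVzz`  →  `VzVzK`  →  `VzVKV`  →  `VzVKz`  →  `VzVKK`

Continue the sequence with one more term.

Find the rightmost character of VzVKK below K, bump it to the next letter, and reset everything to its right to V.

VzzVV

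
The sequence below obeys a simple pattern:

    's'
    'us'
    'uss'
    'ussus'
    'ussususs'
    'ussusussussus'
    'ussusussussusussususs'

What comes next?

ussusussussusussusussussusussussus

This is a Fibonacci-style word recurrence s(k) = s(k−1)·s(k−2): e.g. us·s = uss.
The next term joins ussusussussusussususs and ussusussussus.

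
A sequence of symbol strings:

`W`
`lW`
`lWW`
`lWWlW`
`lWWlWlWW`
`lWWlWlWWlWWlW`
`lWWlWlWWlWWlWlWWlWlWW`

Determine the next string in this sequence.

From term 3 onward, concatenate the last term with the second-to-last: lW·W = lWW, lWW·lW = lWWlW, …
The next term joins lWWlWlWWlWWlWlWWlWlWW and lWWlWlWWlWWlW.

lWWlWlWWlWWlWlWWlWlWWlWWlWlWWlWWlW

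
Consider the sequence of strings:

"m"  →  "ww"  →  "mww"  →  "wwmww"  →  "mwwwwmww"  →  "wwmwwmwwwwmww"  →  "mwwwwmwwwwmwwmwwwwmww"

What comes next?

Each term (from the third on) is the two preceding terms concatenated in order: term 3 = m·ww = mww.
So term 8 is wwmwwmwwwwmww·mwwwwmwwwwmwwmwwwwmww.

wwmwwmwwwwmwwmwwwwmwwwwmwwmwwwwmww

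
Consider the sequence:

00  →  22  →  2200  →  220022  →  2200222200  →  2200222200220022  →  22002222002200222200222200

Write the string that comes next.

From term 3 onward, concatenate the last term with the second-to-last: 22·00 = 2200, 2200·22 = 220022, …
The next term joins 22002222002200222200222200 and 2200222200220022.

220022220022002222002222002200222200220022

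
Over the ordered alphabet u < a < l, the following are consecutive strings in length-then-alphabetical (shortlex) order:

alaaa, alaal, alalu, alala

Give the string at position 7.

Continuing the enumeration 3 steps past alala: alala → alall → alluu → (answer).

allua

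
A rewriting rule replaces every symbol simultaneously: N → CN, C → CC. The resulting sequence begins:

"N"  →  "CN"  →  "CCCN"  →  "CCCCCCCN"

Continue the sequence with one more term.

Expanding CCCCCCCN: C→CC, C→CC, C→CC, C→CC, C→CC, C→CC, C→CC, N→CN. Concatenated: CC CC CC CC CC CC CC CN.

CCCCCCCCCCCCCCCN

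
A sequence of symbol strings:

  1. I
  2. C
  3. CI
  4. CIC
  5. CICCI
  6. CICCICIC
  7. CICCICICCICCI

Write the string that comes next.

Each term (from the third on) is the previous term followed by the one before it: term 3 = C·I = CI.
Continuing: CICCICICCICCI · CICCICIC gives term 8.

CICCICICCICCICICCICIC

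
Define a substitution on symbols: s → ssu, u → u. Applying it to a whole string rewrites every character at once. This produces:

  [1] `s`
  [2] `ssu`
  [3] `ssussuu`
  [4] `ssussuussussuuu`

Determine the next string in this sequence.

Replace each of the 15 characters of ssussuussussuuu in place — ssu ssu u ssu ssu u u ssu ssu u ssu ssu u u u — and concatenate.

ssussuussussuuussussuussussuuuu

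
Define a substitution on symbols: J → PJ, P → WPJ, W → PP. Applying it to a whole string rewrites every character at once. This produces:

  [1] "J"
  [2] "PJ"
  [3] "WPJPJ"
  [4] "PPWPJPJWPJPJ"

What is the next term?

WPJWPJPPWPJPJWPJPJPPWPJPJWPJPJ

Rewriting each symbol of PPWPJPJWPJPJ: P→WPJ, P→WPJ, W→PP, P→WPJ, J→PJ, P→WPJ, J→PJ, W→PP, P→WPJ, J→PJ, P→WPJ, J→PJ, which concatenates to WPJ WPJ PP WPJ PJ WPJ PJ PP WPJ PJ WPJ PJ.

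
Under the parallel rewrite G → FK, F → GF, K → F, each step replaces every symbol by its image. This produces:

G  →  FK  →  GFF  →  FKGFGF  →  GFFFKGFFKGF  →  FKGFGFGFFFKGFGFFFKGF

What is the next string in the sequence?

GFFFKGFFKGFFKGFGFGFFFKGFFKGFGFGFFFKGF

Applying the rule to each of the 20 symbols of FKGFGFGFFFKGFGFFFKGF gives the pieces GF F FK GF FK GF FK GF GF GF F FK GF FK GF GF GF F FK GF, which concatenate to the answer.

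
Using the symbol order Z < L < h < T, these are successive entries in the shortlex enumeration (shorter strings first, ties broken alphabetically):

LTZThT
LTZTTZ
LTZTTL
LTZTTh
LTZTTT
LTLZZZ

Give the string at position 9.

LTLZZT

Continuing the enumeration 3 steps past LTLZZZ: LTLZZZ → LTLZZL → LTLZZh → (answer).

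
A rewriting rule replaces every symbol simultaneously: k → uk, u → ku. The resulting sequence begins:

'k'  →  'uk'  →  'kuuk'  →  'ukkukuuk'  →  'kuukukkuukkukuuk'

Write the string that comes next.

Rewriting the 16 symbols of kuukukkuukkukuuk one by one yields uk ku ku uk ku uk uk ku ku uk uk ku uk ku ku uk; concatenated:

ukkukuukkuukukkukuukukkuukkukuuk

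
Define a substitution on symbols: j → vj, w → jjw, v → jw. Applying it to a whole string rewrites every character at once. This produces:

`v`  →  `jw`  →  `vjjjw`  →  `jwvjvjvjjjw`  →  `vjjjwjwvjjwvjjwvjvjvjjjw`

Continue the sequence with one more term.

jwvjvjvjjjwvjjjwjwvjvjjjwjwvjvjjjwjwvjjwvjjwvjvjvjjjw

φ(vjjjwjwvjjwvjjwvjvjvjjjw) expands symbol-by-symbol to jw vj vj vj jjw vj jjw jw vj vj jjw jw vj vj jjw jw vj jw vj jw vj vj vj jjw; joining the 24 pieces gives the next term.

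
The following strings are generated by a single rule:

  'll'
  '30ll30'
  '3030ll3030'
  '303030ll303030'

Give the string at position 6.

s(k+1) = 30·s(k)·30, so each term gains 30 as a prefix and 30 as a suffix.
From 303030ll303030, 2 further steps: 303030ll303030 → 30303030ll30303030 → (answer).

3030303030ll3030303030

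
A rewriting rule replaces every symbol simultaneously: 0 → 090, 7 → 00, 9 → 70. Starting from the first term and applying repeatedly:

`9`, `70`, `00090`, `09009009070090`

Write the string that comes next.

0907009009070090090700900009009070090

Replace each of the 14 characters of 09009009070090 in place — 090 70 090 090 70 090 090 70 090 00 090 090 70 090 — and concatenate.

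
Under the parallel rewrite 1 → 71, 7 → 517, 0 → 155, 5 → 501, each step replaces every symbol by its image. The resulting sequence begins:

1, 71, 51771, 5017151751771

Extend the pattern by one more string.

5011557151771501715175017151751771

φ(5017151751771) expands symbol-by-symbol to 501 155 71 517 71 501 71 517 501 71 517 517 71; joining the 13 pieces gives the next term.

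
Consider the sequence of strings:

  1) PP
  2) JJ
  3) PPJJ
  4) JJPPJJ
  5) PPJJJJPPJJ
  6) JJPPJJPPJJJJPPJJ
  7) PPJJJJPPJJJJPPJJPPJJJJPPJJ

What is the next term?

JJPPJJPPJJJJPPJJPPJJJJPPJJJJPPJJPPJJJJPPJJ

From term 3 onward, concatenate the second-to-last term with the last: PP·JJ = PPJJ, JJ·PPJJ = JJPPJJ, …
So term 8 is JJPPJJPPJJJJPPJJ·PPJJJJPPJJJJPPJJPPJJJJPPJJ.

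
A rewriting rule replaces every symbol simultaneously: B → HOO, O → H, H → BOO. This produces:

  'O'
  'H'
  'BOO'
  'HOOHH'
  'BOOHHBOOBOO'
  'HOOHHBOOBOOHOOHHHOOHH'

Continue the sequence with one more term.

BOOHHBOOBOOHOOHHHOOHHBOOHHBOOBOOBOOHHBOOBOO

φ(HOOHHBOOBOOHOOHHHOOHH) expands symbol-by-symbol to BOO H H BOO BOO HOO H H HOO H H BOO H H BOO BOO BOO H H BOO BOO; joining the 21 pieces gives the next term.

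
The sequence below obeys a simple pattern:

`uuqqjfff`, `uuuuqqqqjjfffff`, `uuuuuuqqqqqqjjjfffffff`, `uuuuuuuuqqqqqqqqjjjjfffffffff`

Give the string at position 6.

Reading off run lengths: u runs 2, 4, 6, 8; q runs 2, 4, 6, 8; j runs 1, 2, 3, 4; f runs 3, 5, 7, 9 — each is linear in n (n = 1, 2, …).
Setting n = 6 gives 12, 12, 6, 13 characters in each block.

uuuuuuuuuuuuqqqqqqqqqqqqjjjjjjfffffffffffff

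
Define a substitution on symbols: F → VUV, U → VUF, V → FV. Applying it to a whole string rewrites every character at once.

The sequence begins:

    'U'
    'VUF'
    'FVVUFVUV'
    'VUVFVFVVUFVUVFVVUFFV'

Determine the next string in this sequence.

Replace each of the 20 characters of VUVFVFVVUFVUVFVVUFFV in place — FV VUF FV VUV FV VUV FV FV VUF VUV FV VUF FV VUV FV FV VUF VUV VUV FV — and concatenate.

FVVUFFVVUVFVVUVFVFVVUFVUVFVVUFFVVUVFVFVVUFVUVVUVFV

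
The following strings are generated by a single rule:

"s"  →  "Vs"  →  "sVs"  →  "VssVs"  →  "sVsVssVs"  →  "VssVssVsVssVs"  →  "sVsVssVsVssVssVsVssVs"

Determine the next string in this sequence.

VssVssVsVssVssVsVssVsVssVssVsVssVs

This is a Fibonacci-style word recurrence s(k) = s(k−2)·s(k−1): e.g. s·Vs = sVs.
So term 8 is VssVssVsVssVs·sVsVssVsVssVssVsVssVs.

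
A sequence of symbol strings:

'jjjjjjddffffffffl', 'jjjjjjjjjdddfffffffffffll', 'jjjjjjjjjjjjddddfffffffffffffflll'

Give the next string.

jjjjjjjjjjjjjjjdddddfffffffffffffffffllll

The n-th term is 3n j's then n d's then 3n+2 f's then n-1 l's, where the shown terms are n = 2, 3, 4.
At n = 5 the blocks have lengths 15, 5, 17, 4.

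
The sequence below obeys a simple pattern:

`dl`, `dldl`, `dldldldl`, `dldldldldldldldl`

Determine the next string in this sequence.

dldldldldldldldldldldldldldldldl

Each string is two copies of the previous one concatenated.
So the next term is two copies of dldldldldldldldl.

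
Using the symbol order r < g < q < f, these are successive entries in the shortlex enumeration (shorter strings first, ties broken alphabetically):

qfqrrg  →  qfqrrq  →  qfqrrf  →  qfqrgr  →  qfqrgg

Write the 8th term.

qfqrqr

Continuing the enumeration 3 steps past qfqrgg: qfqrgg → qfqrgq → qfqrgf → (answer).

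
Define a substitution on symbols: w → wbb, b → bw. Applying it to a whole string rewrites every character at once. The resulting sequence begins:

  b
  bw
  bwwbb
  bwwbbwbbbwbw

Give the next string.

Rewriting each symbol of bwwbbwbbbwbw: b→bw, w→wbb, w→wbb, b→bw, b→bw, w→wbb, b→bw, b→bw, b→bw, w→wbb, b→bw, w→wbb, which concatenates to bw wbb wbb bw bw wbb bw bw bw wbb bw wbb.

bwwbbwbbbwbwwbbbwbwbwwbbbwwbb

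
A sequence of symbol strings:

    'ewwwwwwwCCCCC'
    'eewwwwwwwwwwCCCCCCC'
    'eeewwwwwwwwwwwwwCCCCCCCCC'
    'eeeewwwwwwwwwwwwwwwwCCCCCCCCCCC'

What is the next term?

Reading off run lengths: e runs 1, 2, 3, 4; w runs 7, 10, 13, 16; C runs 5, 7, 9, 11 — each is linear in n, where the shown terms are n = 2, 3, 4, 5.
At n = 6 the blocks have lengths 5, 19, 13.

eeeeewwwwwwwwwwwwwwwwwwwCCCCCCCCCCCCC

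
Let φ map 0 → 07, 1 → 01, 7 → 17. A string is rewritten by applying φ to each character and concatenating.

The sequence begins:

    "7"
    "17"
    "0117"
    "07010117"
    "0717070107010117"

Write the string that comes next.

07170117071707010717070107010117

Applying the rule to each of the 16 symbols of 0717070107010117 gives the pieces 07 17 01 17 07 17 07 01 07 17 07 01 07 01 01 17, which concatenate to the answer.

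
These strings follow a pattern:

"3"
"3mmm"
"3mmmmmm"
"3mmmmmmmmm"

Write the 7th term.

3mmmmmmmmmmmmmmmmmm

The strings grow by a fixed suffix mmm each time.
From 3mmmmmmmmm, 3 further steps: 3mmmmmmmmm → 3mmmmmmmmmmmm → 3mmmmmmmmmmmmmmm → (answer).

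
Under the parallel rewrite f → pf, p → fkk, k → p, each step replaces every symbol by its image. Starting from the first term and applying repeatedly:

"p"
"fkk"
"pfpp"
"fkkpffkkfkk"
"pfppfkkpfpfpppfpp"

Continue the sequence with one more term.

Rewriting the 17 symbols of pfppfkkpfpfpppfpp one by one yields fkk pf fkk fkk pf p p fkk pf fkk pf fkk fkk fkk pf fkk fkk; concatenated:

fkkpffkkfkkpfppfkkpffkkpffkkfkkfkkpffkkfkk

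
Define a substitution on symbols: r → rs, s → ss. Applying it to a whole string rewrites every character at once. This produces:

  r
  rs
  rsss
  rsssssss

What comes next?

Apply φ to rsssssss symbol by symbol: r→rs, s→ss, s→ss, s→ss, s→ss, s→ss, s→ss, s→ss; joined: rs ss ss ss ss ss ss ss.

rsssssssssssssss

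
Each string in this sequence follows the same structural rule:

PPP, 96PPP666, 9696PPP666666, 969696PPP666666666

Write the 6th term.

9696969696PPP666666666666666

s(k+1) = 96·s(k)·666, so each term gains 96 as a prefix and 666 as a suffix.
From 969696PPP666666666, 2 further steps: 969696PPP666666666 → 96969696PPP666666666666 → (answer).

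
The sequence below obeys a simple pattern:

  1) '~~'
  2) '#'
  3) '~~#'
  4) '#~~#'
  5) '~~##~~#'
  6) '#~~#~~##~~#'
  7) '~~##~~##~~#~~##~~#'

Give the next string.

#~~#~~##~~#~~##~~##~~#~~##~~#

Each term (from the third on) is the two preceding terms concatenated in order: term 3 = ~~·# = ~~#.
Continuing: #~~#~~##~~# · ~~##~~##~~#~~##~~# gives term 8.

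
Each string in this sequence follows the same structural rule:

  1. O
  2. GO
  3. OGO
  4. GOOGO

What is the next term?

OGOGOOGO

From term 3 onward, concatenate the second-to-last term with the last: O·GO = OGO, GO·OGO = GOOGO, …
So term 5 is OGO·GOOGO.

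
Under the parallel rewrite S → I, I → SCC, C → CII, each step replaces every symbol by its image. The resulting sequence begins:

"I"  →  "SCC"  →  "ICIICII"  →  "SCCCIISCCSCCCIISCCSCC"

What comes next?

ICIICIICIISCCSCCICIICIIICIICIICIISCCSCCICIICIIICIICII

Applying the rule to each of the 21 symbols of SCCCIISCCSCCCIISCCSCC gives the pieces I CII CII CII SCC SCC I CII CII I CII CII CII SCC SCC I CII CII I CII CII, which concatenate to the answer.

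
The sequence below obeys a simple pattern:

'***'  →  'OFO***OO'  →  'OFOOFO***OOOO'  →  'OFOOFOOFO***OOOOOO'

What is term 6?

Every step adds OFO to the front and OO to the end of the previous string.
From OFOOFOOFO***OOOOOO, 2 further steps: OFOOFOOFO***OOOOOO → OFOOFOOFOOFO***OOOOOOOO → (answer).

OFOOFOOFOOFOOFO***OOOOOOOOOO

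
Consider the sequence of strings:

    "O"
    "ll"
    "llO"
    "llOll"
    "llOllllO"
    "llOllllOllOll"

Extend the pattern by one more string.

This is a Fibonacci-style word recurrence s(k) = s(k−1)·s(k−2): e.g. ll·O = llO.
Continuing: llOllllOllOll · llOllllO gives term 7.

llOllllOllOllllOllllO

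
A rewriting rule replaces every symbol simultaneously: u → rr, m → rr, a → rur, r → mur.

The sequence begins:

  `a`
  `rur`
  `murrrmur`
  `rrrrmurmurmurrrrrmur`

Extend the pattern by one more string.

Rewriting the 20 symbols of rrrrmurmurmurrrrrmur one by one yields mur mur mur mur rr rr mur rr rr mur rr rr mur mur mur mur mur rr rr mur; concatenated:

murmurmurmurrrrrmurrrrrmurrrrrmurmurmurmurmurrrrrmur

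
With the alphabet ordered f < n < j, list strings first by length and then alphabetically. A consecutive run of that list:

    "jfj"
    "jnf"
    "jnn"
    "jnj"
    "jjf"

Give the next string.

Find the rightmost character of jjf below j, bump it to the next letter, and reset everything to its right to f.

jjn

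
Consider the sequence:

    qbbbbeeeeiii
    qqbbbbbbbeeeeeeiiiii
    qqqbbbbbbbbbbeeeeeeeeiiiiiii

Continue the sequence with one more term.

Each string has the form q^{n} b^{3n+1} e^{2n+2} i^{2n+1} (n = 1, 2, …).
At n = 4 the blocks have lengths 4, 13, 10, 9.

qqqqbbbbbbbbbbbbbeeeeeeeeeeiiiiiiiii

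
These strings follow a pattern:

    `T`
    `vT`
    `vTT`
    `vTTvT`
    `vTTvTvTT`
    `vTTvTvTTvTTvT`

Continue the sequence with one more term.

vTTvTvTTvTTvTvTTvTvTT

Each term (from the third on) is the previous term followed by the one before it: term 3 = vT·T = vTT.
The next term joins vTTvTvTTvTTvT and vTTvTvTT.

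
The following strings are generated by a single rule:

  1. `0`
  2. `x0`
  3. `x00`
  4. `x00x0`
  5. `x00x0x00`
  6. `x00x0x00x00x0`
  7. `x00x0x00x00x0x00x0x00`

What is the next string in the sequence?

Each term (from the third on) is the previous term followed by the one before it: term 3 = x0·0 = x00.
So term 8 is x00x0x00x00x0x00x0x00·x00x0x00x00x0.

x00x0x00x00x0x00x0x00x00x0x00x00x0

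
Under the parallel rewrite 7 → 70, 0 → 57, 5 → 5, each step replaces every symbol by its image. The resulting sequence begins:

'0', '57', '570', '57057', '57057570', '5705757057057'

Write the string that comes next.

570575705705757057570

Applying the rule to each of the 13 symbols of 5705757057057 gives the pieces 5 70 57 5 70 5 70 57 5 70 57 5 70, which concatenate to the answer.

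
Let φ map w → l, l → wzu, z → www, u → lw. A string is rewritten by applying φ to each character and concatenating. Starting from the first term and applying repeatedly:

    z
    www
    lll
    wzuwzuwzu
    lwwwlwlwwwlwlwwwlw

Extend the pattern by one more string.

φ(lwwwlwlwwwlwlwwwlw) expands symbol-by-symbol to wzu l l l wzu l wzu l l l wzu l wzu l l l wzu l; joining the 18 pieces gives the next term.

wzulllwzulwzulllwzulwzulllwzul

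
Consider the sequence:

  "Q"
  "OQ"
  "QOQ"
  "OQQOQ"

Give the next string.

QOQOQQOQ

From term 3 onward, concatenate the second-to-last term with the last: Q·OQ = QOQ, OQ·QOQ = OQQOQ, …
So term 5 is QOQ·OQQOQ.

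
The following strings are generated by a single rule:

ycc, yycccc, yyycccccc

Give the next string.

Reading off run lengths: y runs 1, 2, 3; c runs 2, 4, 6 — each is linear in n (n = 1, 2, …).
Setting n = 4 gives 4, 8 characters in each block.

yyyycccccccc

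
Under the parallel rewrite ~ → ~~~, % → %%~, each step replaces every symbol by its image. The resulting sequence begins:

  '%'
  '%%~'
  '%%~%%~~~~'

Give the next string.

Rewriting each symbol of %%~%%~~~~: %→%%~, %→%%~, ~→~~~, %→%%~, %→%%~, ~→~~~, ~→~~~, ~→~~~, ~→~~~, which concatenates to %%~ %%~ ~~~ %%~ %%~ ~~~ ~~~ ~~~ ~~~.

%%~%%~~~~%%~%%~~~~~~~~~~~~~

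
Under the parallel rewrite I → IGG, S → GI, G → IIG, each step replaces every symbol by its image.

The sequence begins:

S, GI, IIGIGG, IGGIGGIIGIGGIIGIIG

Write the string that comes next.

Rewriting the 18 symbols of IGGIGGIIGIGGIIGIIG one by one yields IGG IIG IIG IGG IIG IIG IGG IGG IIG IGG IIG IIG IGG IGG IIG IGG IGG IIG; concatenated:

IGGIIGIIGIGGIIGIIGIGGIGGIIGIGGIIGIIGIGGIGGIIGIGGIGGIIG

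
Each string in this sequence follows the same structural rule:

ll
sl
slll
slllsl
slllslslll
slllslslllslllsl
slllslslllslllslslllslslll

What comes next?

Each term (from the third on) is the previous term followed by the one before it: term 3 = sl·ll = slll.
Continuing: slllslslllslllslslllslslll · slllslslllslllsl gives term 8.

slllslslllslllslslllslslllslllslslllslllsl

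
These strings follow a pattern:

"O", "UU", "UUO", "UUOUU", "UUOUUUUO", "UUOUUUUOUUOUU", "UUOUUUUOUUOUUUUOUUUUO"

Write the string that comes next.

From term 3 onward, concatenate the last term with the second-to-last: UU·O = UUO, UUO·UU = UUOUU, …
So term 8 is UUOUUUUOUUOUUUUOUUUUO·UUOUUUUOUUOUU.

UUOUUUUOUUOUUUUOUUUUOUUOUUUUOUUOUU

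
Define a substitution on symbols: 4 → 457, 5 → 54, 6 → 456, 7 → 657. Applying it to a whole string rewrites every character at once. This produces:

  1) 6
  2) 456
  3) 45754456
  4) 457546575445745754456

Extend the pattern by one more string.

Rewriting the 21 symbols of 457546575445745754456 one by one yields 457 54 657 54 457 456 54 657 54 457 457 54 657 457 54 657 54 457 457 54 456; concatenated:

4575465754457456546575445745754657457546575445745754456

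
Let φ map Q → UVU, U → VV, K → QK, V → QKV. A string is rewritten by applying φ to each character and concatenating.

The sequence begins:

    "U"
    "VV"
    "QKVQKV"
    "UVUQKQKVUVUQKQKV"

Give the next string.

VVQKVVVUVUQKUVUQKQKVVVQKVVVUVUQKUVUQKQKV

Replace each of the 16 characters of UVUQKQKVUVUQKQKV in place — VV QKV VV UVU QK UVU QK QKV VV QKV VV UVU QK UVU QK QKV — and concatenate.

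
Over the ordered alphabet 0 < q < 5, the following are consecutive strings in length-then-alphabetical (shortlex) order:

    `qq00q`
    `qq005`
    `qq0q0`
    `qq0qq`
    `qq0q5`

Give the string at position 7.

qq05q

Advancing 2 positions from qq0q5 through qq0q5 → qq050 reaches term 7.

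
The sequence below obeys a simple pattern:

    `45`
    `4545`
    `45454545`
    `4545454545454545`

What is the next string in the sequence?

45454545454545454545454545454545

Each string is two copies of the previous one concatenated.
One more doubling of 4545454545454545 gives the answer.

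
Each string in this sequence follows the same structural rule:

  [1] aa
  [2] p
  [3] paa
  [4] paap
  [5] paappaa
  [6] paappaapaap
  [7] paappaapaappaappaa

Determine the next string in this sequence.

This is a Fibonacci-style word recurrence s(k) = s(k−1)·s(k−2): e.g. p·aa = paa.
So term 8 is paappaapaappaappaa·paappaapaap.

paappaapaappaappaapaappaapaap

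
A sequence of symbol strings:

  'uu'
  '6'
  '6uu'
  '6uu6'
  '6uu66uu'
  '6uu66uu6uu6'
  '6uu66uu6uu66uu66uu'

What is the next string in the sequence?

From term 3 onward, concatenate the last term with the second-to-last: 6·uu = 6uu, 6uu·6 = 6uu6, …
Continuing: 6uu66uu6uu66uu66uu · 6uu66uu6uu6 gives term 8.

6uu66uu6uu66uu66uu6uu66uu6uu6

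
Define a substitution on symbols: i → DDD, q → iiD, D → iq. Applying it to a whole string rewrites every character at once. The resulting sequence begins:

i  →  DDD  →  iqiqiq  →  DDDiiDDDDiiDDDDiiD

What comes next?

φ(DDDiiDDDDiiDDDDiiD) expands symbol-by-symbol to iq iq iq DDD DDD iq iq iq iq DDD DDD iq iq iq iq DDD DDD iq; joining the 18 pieces gives the next term.

iqiqiqDDDDDDiqiqiqiqDDDDDDiqiqiqiqDDDDDDiq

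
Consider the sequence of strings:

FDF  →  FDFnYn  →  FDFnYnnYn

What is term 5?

Every step adds nYn to the end: s(k+1) = s(k)·nYn.
From FDFnYnnYn, 2 further steps: FDFnYnnYn → FDFnYnnYnnYn → (answer).

FDFnYnnYnnYnnYn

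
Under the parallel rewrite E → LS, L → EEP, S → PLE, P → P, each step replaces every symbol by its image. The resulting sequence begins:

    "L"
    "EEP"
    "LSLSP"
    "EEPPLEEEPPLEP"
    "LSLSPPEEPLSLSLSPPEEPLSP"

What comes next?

Rewriting the 23 symbols of LSLSPPEEPLSLSLSPPEEPLSP one by one yields EEP PLE EEP PLE P P LS LS P EEP PLE EEP PLE EEP PLE P P LS LS P EEP PLE P; concatenated:

EEPPLEEEPPLEPPLSLSPEEPPLEEEPPLEEEPPLEPPLSLSPEEPPLEP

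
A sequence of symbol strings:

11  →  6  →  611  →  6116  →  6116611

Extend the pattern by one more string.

61166116116

Each term (from the third on) is the previous term followed by the one before it: term 3 = 6·11 = 611.
The next term joins 6116611 and 6116.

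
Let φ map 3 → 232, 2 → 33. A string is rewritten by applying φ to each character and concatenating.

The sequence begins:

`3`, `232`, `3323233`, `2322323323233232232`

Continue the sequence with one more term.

33232333323233232232332323323223233232333323233

Replace each of the 19 characters of 2322323323233232232 in place — 33 232 33 33 232 33 232 232 33 232 33 232 232 33 232 33 33 232 33 — and concatenate.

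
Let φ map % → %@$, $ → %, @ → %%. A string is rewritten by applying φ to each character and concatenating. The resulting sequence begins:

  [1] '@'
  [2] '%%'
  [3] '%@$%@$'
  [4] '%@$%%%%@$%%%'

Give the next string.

Expanding %@$%%%%@$%%%: %→%@$, @→%%, $→%, %→%@$, %→%@$, %→%@$, %→%@$, @→%%, $→%, %→%@$, %→%@$, %→%@$. Concatenated: %@$ %% % %@$ %@$ %@$ %@$ %% % %@$ %@$ %@$.

%@$%%%%@$%@$%@$%@$%%%%@$%@$%@$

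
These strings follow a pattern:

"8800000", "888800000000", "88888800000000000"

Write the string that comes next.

The n-th term is 2n 8's then 3n+2 0's (n = 1, 2, …).
For the next term, n = 4, so the run lengths are 8, 14.

8888888800000000000000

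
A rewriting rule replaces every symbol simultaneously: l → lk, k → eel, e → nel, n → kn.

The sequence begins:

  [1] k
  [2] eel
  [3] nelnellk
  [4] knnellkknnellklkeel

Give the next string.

eelknknnellklkeeleelknknnellklkeellkeelnelnellk

Applying the rule to each of the 19 symbols of knnellkknnellklkeel gives the pieces eel kn kn nel lk lk eel eel kn kn nel lk lk eel lk eel nel nel lk, which concatenate to the answer.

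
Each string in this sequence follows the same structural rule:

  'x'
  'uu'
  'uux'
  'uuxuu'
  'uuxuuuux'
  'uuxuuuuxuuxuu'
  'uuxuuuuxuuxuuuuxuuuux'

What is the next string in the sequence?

Each term (from the third on) is the previous term followed by the one before it: term 3 = uu·x = uux.
The next term joins uuxuuuuxuuxuuuuxuuuux and uuxuuuuxuuxuu.

uuxuuuuxuuxuuuuxuuuuxuuxuuuuxuuxuu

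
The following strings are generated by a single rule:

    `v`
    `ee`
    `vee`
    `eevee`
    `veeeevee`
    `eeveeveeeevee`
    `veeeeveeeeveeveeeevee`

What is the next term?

eeveeveeeeveeveeeeveeeeveeveeeevee

From term 3 onward, concatenate the second-to-last term with the last: v·ee = vee, ee·vee = eevee, …
Continuing: eeveeveeeevee · veeeeveeeeveeveeeevee gives term 8.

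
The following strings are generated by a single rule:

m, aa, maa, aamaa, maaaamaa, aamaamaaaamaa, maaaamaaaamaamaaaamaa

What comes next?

aamaamaaaamaamaaaamaaaamaamaaaamaa

Each term (from the third on) is the two preceding terms concatenated in order: term 3 = m·aa = maa.
So term 8 is aamaamaaaamaa·maaaamaaaamaamaaaamaa.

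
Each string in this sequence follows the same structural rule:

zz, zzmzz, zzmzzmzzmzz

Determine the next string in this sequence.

Every step duplicates the string with 'm' between the halves.
So the next term is two copies of zzmzzmzzmzz with 'm' between the halves.

zzmzzmzzmzzmzzmzzmzzmzz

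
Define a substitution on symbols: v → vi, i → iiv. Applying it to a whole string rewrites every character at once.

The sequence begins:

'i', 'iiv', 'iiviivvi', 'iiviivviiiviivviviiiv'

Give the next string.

Rewriting the 21 symbols of iiviivviiiviivviviiiv one by one yields iiv iiv vi iiv iiv vi vi iiv iiv iiv vi iiv iiv vi vi iiv vi iiv iiv iiv vi; concatenated:

iiviivviiiviivviviiiviiviivviiiviivviviiivviiiviiviivvi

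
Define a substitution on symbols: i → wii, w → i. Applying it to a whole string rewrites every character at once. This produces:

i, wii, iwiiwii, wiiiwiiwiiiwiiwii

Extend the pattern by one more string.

iwiiwiiwiiiwiiwiiiwiiwiiwiiiwiiwiiiwiiwii

φ(wiiiwiiwiiiwiiwii) expands symbol-by-symbol to i wii wii wii i wii wii i wii wii wii i wii wii i wii wii; joining the 17 pieces gives the next term.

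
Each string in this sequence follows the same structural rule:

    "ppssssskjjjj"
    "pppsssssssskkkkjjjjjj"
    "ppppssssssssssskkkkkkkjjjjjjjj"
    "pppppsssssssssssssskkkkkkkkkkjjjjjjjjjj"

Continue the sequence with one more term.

ppppppssssssssssssssssskkkkkkkkkkkkkjjjjjjjjjjjj

Term n consists of n+1 p's, followed by 3n+2 s's, followed by 3n-2 k's, followed by 2n+2 j's (n = 1, 2, …).
For the next term, n = 5, so the run lengths are 6, 17, 13, 12.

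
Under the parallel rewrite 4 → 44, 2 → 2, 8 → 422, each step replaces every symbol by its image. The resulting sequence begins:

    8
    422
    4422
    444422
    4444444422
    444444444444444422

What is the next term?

Rewriting the 18 symbols of 444444444444444422 one by one yields 44 44 44 44 44 44 44 44 44 44 44 44 44 44 44 44 2 2; concatenated:

4444444444444444444444444444444422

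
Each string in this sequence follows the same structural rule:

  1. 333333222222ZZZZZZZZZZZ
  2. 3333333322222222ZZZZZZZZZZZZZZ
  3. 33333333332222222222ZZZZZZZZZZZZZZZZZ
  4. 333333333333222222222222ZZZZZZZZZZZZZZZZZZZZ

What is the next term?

Reading off run lengths: 3 runs 6, 8, 10, 12; 2 runs 6, 8, 10, 12; Z runs 11, 14, 17, 20 — each is linear in n, where the shown terms are n = 3, 4, 5, 6.
At n = 7 the blocks have lengths 14, 14, 23.

3333333333333322222222222222ZZZZZZZZZZZZZZZZZZZZZZZ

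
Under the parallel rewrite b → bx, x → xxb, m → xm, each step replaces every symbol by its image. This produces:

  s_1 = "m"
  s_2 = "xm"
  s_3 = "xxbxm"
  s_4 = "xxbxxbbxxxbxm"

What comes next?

Replace each of the 13 characters of xxbxxbbxxxbxm in place — xxb xxb bx xxb xxb bx bx xxb xxb xxb bx xxb xm — and concatenate.

xxbxxbbxxxbxxbbxbxxxbxxbxxbbxxxbxm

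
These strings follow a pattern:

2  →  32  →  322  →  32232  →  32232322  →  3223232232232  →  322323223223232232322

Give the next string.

From term 3 onward, concatenate the last term with the second-to-last: 32·2 = 322, 322·32 = 32232, …
So term 8 is 322323223223232232322·3223232232232.

3223232232232322323223223232232232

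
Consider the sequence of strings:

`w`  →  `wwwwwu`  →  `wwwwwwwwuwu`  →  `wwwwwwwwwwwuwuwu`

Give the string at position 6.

Every step adds www to the front and wu to the end of the previous string.
From wwwwwwwwwwwuwuwu, 2 further steps: wwwwwwwwwwwuwuwu → wwwwwwwwwwwwwwuwuwuwu → (answer).

wwwwwwwwwwwwwwwwwuwuwuwuwu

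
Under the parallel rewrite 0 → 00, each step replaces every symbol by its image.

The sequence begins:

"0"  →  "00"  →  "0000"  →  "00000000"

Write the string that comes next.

Apply φ to 00000000 symbol by symbol: 0→00, 0→00, 0→00, 0→00, 0→00, 0→00, 0→00, 0→00; joined: 00 00 00 00 00 00 00 00.

0000000000000000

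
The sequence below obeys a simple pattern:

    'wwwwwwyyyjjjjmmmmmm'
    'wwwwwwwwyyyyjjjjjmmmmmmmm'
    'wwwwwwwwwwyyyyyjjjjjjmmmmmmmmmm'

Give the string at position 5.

wwwwwwwwwwwwwwyyyyyyyjjjjjjjjmmmmmmmmmmmmmm

Term n consists of 2n w's, followed by n y's, followed by n+1 j's, followed by 2n m's, where the shown terms are n = 3, 4, 5.
Setting n = 7 gives 14, 7, 8, 14 characters in each block.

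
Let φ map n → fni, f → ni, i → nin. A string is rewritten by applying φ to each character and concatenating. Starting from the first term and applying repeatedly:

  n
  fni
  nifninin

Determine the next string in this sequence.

fnininnifnininfnininfni

Rewriting each symbol of nifninin: n→fni, i→nin, f→ni, n→fni, i→nin, n→fni, i→nin, n→fni, which concatenates to fni nin ni fni nin fni nin fni.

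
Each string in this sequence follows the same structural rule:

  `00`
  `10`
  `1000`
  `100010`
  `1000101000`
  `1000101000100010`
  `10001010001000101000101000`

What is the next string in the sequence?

100010100010001010001010001000101000100010

From term 3 onward, concatenate the last term with the second-to-last: 10·00 = 1000, 1000·10 = 100010, …
Continuing: 10001010001000101000101000 · 1000101000100010 gives term 8.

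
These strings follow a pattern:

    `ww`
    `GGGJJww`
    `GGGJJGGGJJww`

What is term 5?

The strings grow by a fixed prefix GGGJJ each time.
From GGGJJGGGJJww, 2 further steps: GGGJJGGGJJww → GGGJJGGGJJGGGJJww → (answer).

GGGJJGGGJJGGGJJGGGJJww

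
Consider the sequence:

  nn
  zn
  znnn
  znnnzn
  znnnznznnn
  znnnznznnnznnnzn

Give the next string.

Each term (from the third on) is the previous term followed by the one before it: term 3 = zn·nn = znnn.
The next term joins znnnznznnnznnnzn and znnnznznnn.

znnnznznnnznnnznznnnznznnn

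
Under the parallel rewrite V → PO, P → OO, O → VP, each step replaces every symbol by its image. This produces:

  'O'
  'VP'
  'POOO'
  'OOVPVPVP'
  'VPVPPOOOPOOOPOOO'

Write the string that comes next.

POOOPOOOOOVPVPVPOOVPVPVPOOVPVPVP

φ(VPVPPOOOPOOOPOOO) expands symbol-by-symbol to PO OO PO OO OO VP VP VP OO VP VP VP OO VP VP VP; joining the 16 pieces gives the next term.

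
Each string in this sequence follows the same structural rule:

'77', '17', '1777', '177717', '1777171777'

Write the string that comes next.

This is a Fibonacci-style word recurrence s(k) = s(k−1)·s(k−2): e.g. 17·77 = 1777.
The next term joins 1777171777 and 177717.

1777171777177717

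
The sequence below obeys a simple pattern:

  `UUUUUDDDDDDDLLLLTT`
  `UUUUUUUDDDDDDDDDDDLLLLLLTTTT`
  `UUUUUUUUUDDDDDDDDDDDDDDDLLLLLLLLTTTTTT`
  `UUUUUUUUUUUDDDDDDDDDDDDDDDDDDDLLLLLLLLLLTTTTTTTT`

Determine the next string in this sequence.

UUUUUUUUUUUUUDDDDDDDDDDDDDDDDDDDDDDDLLLLLLLLLLLLTTTTTTTTTT

The n-th term is 2n+1 U's then 4n-1 D's then 2n L's then 2n-2 T's, where the shown terms are n = 2, 3, 4, 5.
Setting n = 6 gives 13, 23, 12, 10 characters in each block.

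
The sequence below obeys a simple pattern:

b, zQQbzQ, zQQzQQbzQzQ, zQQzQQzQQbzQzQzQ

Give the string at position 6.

Every step adds zQQ to the front and zQ to the end of the previous string.
From zQQzQQzQQbzQzQzQ, 2 further steps: zQQzQQzQQbzQzQzQ → zQQzQQzQQzQQbzQzQzQzQ → (answer).

zQQzQQzQQzQQzQQbzQzQzQzQzQ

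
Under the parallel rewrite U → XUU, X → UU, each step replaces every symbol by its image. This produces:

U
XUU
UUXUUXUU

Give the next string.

XUUXUUUUXUUXUUUUXUUXUU

Expanding UUXUUXUU: U→XUU, U→XUU, X→UU, U→XUU, U→XUU, X→UU, U→XUU, U→XUU. Concatenated: XUU XUU UU XUU XUU UU XUU XUU.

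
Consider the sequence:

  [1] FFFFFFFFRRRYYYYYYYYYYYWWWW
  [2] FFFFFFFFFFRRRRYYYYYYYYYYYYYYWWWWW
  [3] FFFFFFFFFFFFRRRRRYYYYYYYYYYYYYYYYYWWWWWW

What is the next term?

Each string has the form F^{2n+2} R^{n} Y^{3n+2} W^{n+1}, where the shown terms are n = 3, 4, 5.
For the next term, n = 6, so the run lengths are 14, 6, 20, 7.

FFFFFFFFFFFFFFRRRRRRYYYYYYYYYYYYYYYYYYYYWWWWWWW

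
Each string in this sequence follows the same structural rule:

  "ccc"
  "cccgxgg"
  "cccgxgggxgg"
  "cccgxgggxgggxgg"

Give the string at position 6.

cccgxgggxgggxgggxgggxgg

Every step adds gxgg to the end: s(k+1) = s(k)·gxgg.
From cccgxgggxgggxgg, 2 further steps: cccgxgggxgggxgg → cccgxgggxgggxgggxgg → (answer).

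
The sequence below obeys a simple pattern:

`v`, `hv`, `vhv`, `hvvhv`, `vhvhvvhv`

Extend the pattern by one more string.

From term 3 onward, concatenate the second-to-last term with the last: v·hv = vhv, hv·vhv = hvvhv, …
Continuing: hvvhv · vhvhvvhv gives term 6.

hvvhvvhvhvvhv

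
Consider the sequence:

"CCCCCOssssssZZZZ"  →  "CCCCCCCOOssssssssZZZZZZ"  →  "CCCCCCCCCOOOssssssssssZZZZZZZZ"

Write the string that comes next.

CCCCCCCCCCCOOOOssssssssssssZZZZZZZZZZ

The n-th term is 2n+1 C's then n-1 O's then 2n+2 s's then 2n Z's, where the shown terms are n = 2, 3, 4.
Setting n = 5 gives 11, 4, 12, 10 characters in each block.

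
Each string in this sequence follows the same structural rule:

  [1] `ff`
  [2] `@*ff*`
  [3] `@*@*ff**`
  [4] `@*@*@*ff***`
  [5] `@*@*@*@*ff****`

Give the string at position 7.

@*@*@*@*@*@*ff******

Each term wraps the previous one in @* on the left and * on the right.
From @*@*@*@*ff****, 2 further steps: @*@*@*@*ff**** → @*@*@*@*@*ff***** → (answer).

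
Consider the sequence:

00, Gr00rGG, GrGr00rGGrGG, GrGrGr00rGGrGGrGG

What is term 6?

s(k+1) = Gr·s(k)·rGG, so each term gains Gr as a prefix and rGG as a suffix.
From GrGrGr00rGGrGGrGG, 2 further steps: GrGrGr00rGGrGGrGG → GrGrGrGr00rGGrGGrGGrGG → (answer).

GrGrGrGrGr00rGGrGGrGGrGGrGG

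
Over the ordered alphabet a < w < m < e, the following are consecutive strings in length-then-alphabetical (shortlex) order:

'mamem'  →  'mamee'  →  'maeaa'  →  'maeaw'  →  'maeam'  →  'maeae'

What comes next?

The successor of maeae increments the rightmost position that isn't already e and resets every position after it to a.

maewa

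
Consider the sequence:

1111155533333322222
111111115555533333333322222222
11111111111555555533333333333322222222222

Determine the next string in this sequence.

Each string has the form 1^{3n+2} 5^{2n+1} 3^{3n+3} 2^{3n+2} (n = 1, 2, …).
At n = 4 the blocks have lengths 14, 9, 15, 14.

1111111111111155555555533333333333333322222222222222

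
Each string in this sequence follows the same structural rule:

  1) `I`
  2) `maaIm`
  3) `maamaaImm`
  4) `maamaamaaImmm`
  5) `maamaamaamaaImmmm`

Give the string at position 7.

maamaamaamaamaamaaImmmmmm

Each term wraps the previous one in maa on the left and m on the right.
From maamaamaamaaImmmm, 2 further steps: maamaamaamaaImmmm → maamaamaamaamaaImmmmm → (answer).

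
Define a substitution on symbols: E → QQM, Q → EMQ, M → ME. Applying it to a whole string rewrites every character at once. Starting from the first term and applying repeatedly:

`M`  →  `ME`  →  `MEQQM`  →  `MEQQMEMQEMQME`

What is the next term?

Applying the rule to each of the 13 symbols of MEQQMEMQEMQME gives the pieces ME QQM EMQ EMQ ME QQM ME EMQ QQM ME EMQ ME QQM, which concatenate to the answer.

MEQQMEMQEMQMEQQMMEEMQQQMMEEMQMEQQM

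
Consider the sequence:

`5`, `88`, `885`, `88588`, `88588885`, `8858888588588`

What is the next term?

From term 3 onward, concatenate the last term with the second-to-last: 88·5 = 885, 885·88 = 88588, …
Continuing: 8858888588588 · 88588885 gives term 7.

885888858858888588885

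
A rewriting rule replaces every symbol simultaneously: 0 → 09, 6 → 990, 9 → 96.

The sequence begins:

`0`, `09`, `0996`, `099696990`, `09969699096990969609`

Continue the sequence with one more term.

Applying the rule to each of the 20 symbols of 09969699096990969609 gives the pieces 09 96 96 990 96 990 96 96 09 96 990 96 96 09 96 990 96 990 09 96, which concatenate to the answer.

099696990969909696099699096960996990969900996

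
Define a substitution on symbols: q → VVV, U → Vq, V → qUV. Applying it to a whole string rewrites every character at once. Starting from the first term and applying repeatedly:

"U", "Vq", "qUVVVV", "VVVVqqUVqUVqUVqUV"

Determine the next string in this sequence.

qUVqUVqUVqUVVVVVVVVqqUVVVVVqqUVVVVVqqUVVVVVqqUV

Replace each of the 17 characters of VVVVqqUVqUVqUVqUV in place — qUV qUV qUV qUV VVV VVV Vq qUV VVV Vq qUV VVV Vq qUV VVV Vq qUV — and concatenate.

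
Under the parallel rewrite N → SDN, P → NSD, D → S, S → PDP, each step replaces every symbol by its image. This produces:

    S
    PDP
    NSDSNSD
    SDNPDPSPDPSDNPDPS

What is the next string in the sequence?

Rewriting the 17 symbols of SDNPDPSPDPSDNPDPS one by one yields PDP S SDN NSD S NSD PDP NSD S NSD PDP S SDN NSD S NSD PDP; concatenated:

PDPSSDNNSDSNSDPDPNSDSNSDPDPSSDNNSDSNSDPDP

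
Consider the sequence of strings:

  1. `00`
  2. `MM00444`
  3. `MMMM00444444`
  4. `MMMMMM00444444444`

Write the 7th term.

Each term wraps the previous one in MM on the left and 444 on the right.
From MMMMMM00444444444, 3 further steps: MMMMMM00444444444 → MMMMMMMM00444444444444 → MMMMMMMMMM00444444444444444 → (answer).

MMMMMMMMMMMM00444444444444444444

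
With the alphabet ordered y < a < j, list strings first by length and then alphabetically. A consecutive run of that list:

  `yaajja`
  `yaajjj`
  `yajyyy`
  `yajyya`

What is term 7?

yajyaa

Advancing 3 positions from yajyya through yajyya → yajyyj → yajyay reaches term 7.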